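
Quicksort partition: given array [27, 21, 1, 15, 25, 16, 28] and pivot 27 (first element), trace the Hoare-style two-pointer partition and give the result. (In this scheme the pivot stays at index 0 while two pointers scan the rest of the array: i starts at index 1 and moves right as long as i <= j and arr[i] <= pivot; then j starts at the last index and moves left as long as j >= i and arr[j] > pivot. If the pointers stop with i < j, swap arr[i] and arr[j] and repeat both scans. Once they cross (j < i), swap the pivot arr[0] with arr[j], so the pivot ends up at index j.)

Hoare-style two-pointer partition with pivot = 27:

Initial array: [27, 21, 1, 15, 25, 16, 28]

Pointers start at i = 1, j = 6.
i ends at 6, j ends at 5: the pointers have crossed (j < i), so scanning stops.

Swap pivot arr[0] with arr[5] to place pivot at position 5: [16, 21, 1, 15, 25, 27, 28]
Pivot position: 5

After partitioning with pivot 27, the array becomes [16, 21, 1, 15, 25, 27, 28]. The pivot is placed at index 5. All elements to the left of the pivot are <= 27, and all elements to the right are > 27.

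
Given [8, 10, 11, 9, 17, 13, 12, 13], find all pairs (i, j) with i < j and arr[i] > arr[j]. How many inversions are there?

Finding inversions in [8, 10, 11, 9, 17, 13, 12, 13]:

(1, 3): arr[1]=10 > arr[3]=9
(2, 3): arr[2]=11 > arr[3]=9
(4, 5): arr[4]=17 > arr[5]=13
(4, 6): arr[4]=17 > arr[6]=12
(4, 7): arr[4]=17 > arr[7]=13
(5, 6): arr[5]=13 > arr[6]=12

Total inversions: 6

The array has 6 inversion(s): (1,3), (2,3), (4,5), (4,6), (4,7), (5,6). Each pair (i,j) satisfies i < j and arr[i] > arr[j].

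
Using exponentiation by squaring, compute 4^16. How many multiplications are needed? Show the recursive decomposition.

Computing 4^16 by squaring (build up from 4^1; each line after the first costs one multiplication):

4^1 = 4
4^2 = (4^1)^2 = 4^2 = 16
4^4 = (4^2)^2 = 16^2 = 256
4^8 = (4^4)^2 = 256^2 = 65536
4^16 = (4^8)^2 = 65536^2 = 4294967296

Result: 4294967296
Multiplications needed: 4 (4 lines after 4^1)

4^16 = 4294967296. Using exponentiation by squaring, this requires 4 multiplications. The key idea: if the exponent is even, square the half-power; if odd, multiply by the base once.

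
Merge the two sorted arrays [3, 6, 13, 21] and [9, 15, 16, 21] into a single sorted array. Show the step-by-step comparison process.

Merging process:

Compare 3 vs 9: take 3 from left. Merged: [3]
Compare 6 vs 9: take 6 from left. Merged: [3, 6]
Compare 13 vs 9: take 9 from right. Merged: [3, 6, 9]
Compare 13 vs 15: take 13 from left. Merged: [3, 6, 9, 13]
Compare 21 vs 15: take 15 from right. Merged: [3, 6, 9, 13, 15]
Compare 21 vs 16: take 16 from right. Merged: [3, 6, 9, 13, 15, 16]
Compare 21 vs 21: take 21 from left. Merged: [3, 6, 9, 13, 15, 16, 21]
Append remaining from right: [21]. Merged: [3, 6, 9, 13, 15, 16, 21, 21]

Final merged array: [3, 6, 9, 13, 15, 16, 21, 21]
Total comparisons: 7

The merged array is [3, 6, 9, 13, 15, 16, 21, 21], requiring 7 comparisons. The merge step runs in O(n) time where n is the total number of elements.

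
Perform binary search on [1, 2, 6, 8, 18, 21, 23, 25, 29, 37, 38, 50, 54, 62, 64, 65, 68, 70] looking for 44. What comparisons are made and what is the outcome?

Binary search for 44 in [1, 2, 6, 8, 18, 21, 23, 25, 29, 37, 38, 50, 54, 62, 64, 65, 68, 70]:

lo=0, hi=17, mid=8, arr[mid]=29 -> 29 < 44, search right half
lo=9, hi=17, mid=13, arr[mid]=62 -> 62 > 44, search left half
lo=9, hi=12, mid=10, arr[mid]=38 -> 38 < 44, search right half
lo=11, hi=12, mid=11, arr[mid]=50 -> 50 > 44, search left half
lo=11 > hi=10, target 44 not found

Binary search determines that 44 is not in the array after 4 comparisons. The search space was exhausted without finding the target.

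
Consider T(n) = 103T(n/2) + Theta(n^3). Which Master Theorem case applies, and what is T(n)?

Master Theorem for T(n) = 103T(n/2) + O(n^3):

a = 103, b = 2, c = 3
log_b(a) = log_2(103) = 6.6865

Case 1: c = 3 < log_2(103) = 6.6865
T(n) = O(n^(log_2 103))

For T(n) = 103T(n/2) + O(n^3): log_2(103) = 6.6865. This is Case 1 of the Master Theorem (c < log_b(a), work dominated by leaves), giving O(n^(log_2 103)).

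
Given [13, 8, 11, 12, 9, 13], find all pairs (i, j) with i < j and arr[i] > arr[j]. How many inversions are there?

Finding inversions in [13, 8, 11, 12, 9, 13]:

(0, 1): arr[0]=13 > arr[1]=8
(0, 2): arr[0]=13 > arr[2]=11
(0, 3): arr[0]=13 > arr[3]=12
(0, 4): arr[0]=13 > arr[4]=9
(2, 4): arr[2]=11 > arr[4]=9
(3, 4): arr[3]=12 > arr[4]=9

Total inversions: 6

The array has 6 inversion(s): (0,1), (0,2), (0,3), (0,4), (2,4), (3,4). Each pair (i,j) satisfies i < j and arr[i] > arr[j].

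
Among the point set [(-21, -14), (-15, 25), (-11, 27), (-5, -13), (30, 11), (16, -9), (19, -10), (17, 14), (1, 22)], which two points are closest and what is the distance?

Computing all pairwise distances among 9 points:

d((-21, -14), (-15, 25)) = 39.4588
d((-21, -14), (-11, 27)) = 42.2019
d((-21, -14), (-5, -13)) = 16.0312
d((-21, -14), (30, 11)) = 56.7979
d((-21, -14), (16, -9)) = 37.3363
d((-21, -14), (19, -10)) = 40.1995
d((-21, -14), (17, 14)) = 47.2017
d((-21, -14), (1, 22)) = 42.19
d((-15, 25), (-11, 27)) = 4.4721
d((-15, 25), (-5, -13)) = 39.2938
d((-15, 25), (30, 11)) = 47.1275
d((-15, 25), (16, -9)) = 46.0109
d((-15, 25), (19, -10)) = 48.7955
d((-15, 25), (17, 14)) = 33.8378
d((-15, 25), (1, 22)) = 16.2788
d((-11, 27), (-5, -13)) = 40.4475
d((-11, 27), (30, 11)) = 44.0114
d((-11, 27), (16, -9)) = 45.0
d((-11, 27), (19, -10)) = 47.634
d((-11, 27), (17, 14)) = 30.8707
d((-11, 27), (1, 22)) = 13.0
d((-5, -13), (30, 11)) = 42.4382
d((-5, -13), (16, -9)) = 21.3776
d((-5, -13), (19, -10)) = 24.1868
d((-5, -13), (17, 14)) = 34.8281
d((-5, -13), (1, 22)) = 35.5106
d((30, 11), (16, -9)) = 24.4131
d((30, 11), (19, -10)) = 23.7065
d((30, 11), (17, 14)) = 13.3417
d((30, 11), (1, 22)) = 31.0161
d((16, -9), (19, -10)) = 3.1623 <-- minimum
d((16, -9), (17, 14)) = 23.0217
d((16, -9), (1, 22)) = 34.4384
d((19, -10), (17, 14)) = 24.0832
d((19, -10), (1, 22)) = 36.7151
d((17, 14), (1, 22)) = 17.8885

Closest pair: (16, -9) and (19, -10) with distance 3.1623

The closest pair is (16, -9) and (19, -10) with Euclidean distance 3.1623. For 9 points, brute-force pairwise comparison is shown above. For large n, the divide-and-conquer algorithm (sort by x, recurse on halves, check the dividing strip) achieves O(n log n).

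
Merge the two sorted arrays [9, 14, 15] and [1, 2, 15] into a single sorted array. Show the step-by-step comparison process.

Merging process:

Compare 9 vs 1: take 1 from right. Merged: [1]
Compare 9 vs 2: take 2 from right. Merged: [1, 2]
Compare 9 vs 15: take 9 from left. Merged: [1, 2, 9]
Compare 14 vs 15: take 14 from left. Merged: [1, 2, 9, 14]
Compare 15 vs 15: take 15 from left. Merged: [1, 2, 9, 14, 15]
Append remaining from right: [15]. Merged: [1, 2, 9, 14, 15, 15]

Final merged array: [1, 2, 9, 14, 15, 15]
Total comparisons: 5

The merged array is [1, 2, 9, 14, 15, 15], requiring 5 comparisons. The merge step runs in O(n) time where n is the total number of elements.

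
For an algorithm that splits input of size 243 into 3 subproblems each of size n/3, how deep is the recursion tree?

For divide and conquer with division factor 3:

Problem sizes at each level:
Level 0: 243
Level 1: 81
Level 2: 27
Level 3: 9
Level 4: 3
Level 5: 1

The root is level 0 and the size-1 base case is level 5 (the tree spans levels 0 through 5, i.e. 6 levels counting the root), so the depth is the number of divisions: log_3(243) = 5

The recursion tree depth is log_3(243) = 5. At each level, the problem size is divided by 3, so it takes 5 divisions to reduce to a base case of size 1. The algorithm makes 3 recursive calls at each level.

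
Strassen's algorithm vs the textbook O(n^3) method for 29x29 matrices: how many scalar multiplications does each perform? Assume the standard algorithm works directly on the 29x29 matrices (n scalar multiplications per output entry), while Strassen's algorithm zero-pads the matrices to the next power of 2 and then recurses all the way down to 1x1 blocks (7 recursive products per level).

Matrix multiplication for 29x29 matrices:

Strassen's algorithm requires power-of-2 dimensions. Pad 29x29 to 32x32 (next power of 2).

Standard algorithm: 29^3 = 24389 multiplications
Strassen's algorithm: 7^(log2(32)) = 7^5 = 16807 multiplications
Savings: 24389 - 16807 = 7582 multiplications

Standard: 24389 multiplications (29^3). Strassen: 16807 multiplications (7^5, after padding to 32x32). Strassen reduces 8 recursive multiplications to 7 at each level.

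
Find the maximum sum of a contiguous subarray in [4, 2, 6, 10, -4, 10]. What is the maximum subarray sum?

Using Kadane's algorithm on [4, 2, 6, 10, -4, 10]:

Scanning through the array:
Position 1 (value 2): max_ending_here = 6, max_so_far = 6
Position 2 (value 6): max_ending_here = 12, max_so_far = 12
Position 3 (value 10): max_ending_here = 22, max_so_far = 22
Position 4 (value -4): max_ending_here = 18, max_so_far = 22
Position 5 (value 10): max_ending_here = 28, max_so_far = 28

Maximum subarray: [4, 2, 6, 10, -4, 10]
Maximum sum: 28

The maximum subarray is [4, 2, 6, 10, -4, 10] with sum 28. This subarray runs from index 0 to index 5.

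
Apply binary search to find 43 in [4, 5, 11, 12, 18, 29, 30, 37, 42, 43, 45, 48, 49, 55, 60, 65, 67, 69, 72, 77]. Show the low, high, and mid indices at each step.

Binary search for 43 in [4, 5, 11, 12, 18, 29, 30, 37, 42, 43, 45, 48, 49, 55, 60, 65, 67, 69, 72, 77]:

lo=0, hi=19, mid=9, arr[mid]=43 -> Found target at index 9!

Binary search finds 43 at index 9 after 1 comparisons. The search repeatedly halves the search space by comparing with the middle element.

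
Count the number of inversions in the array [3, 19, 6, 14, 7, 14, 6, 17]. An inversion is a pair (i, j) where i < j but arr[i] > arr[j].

Finding inversions in [3, 19, 6, 14, 7, 14, 6, 17]:

(1, 2): arr[1]=19 > arr[2]=6
(1, 3): arr[1]=19 > arr[3]=14
(1, 4): arr[1]=19 > arr[4]=7
(1, 5): arr[1]=19 > arr[5]=14
(1, 6): arr[1]=19 > arr[6]=6
(1, 7): arr[1]=19 > arr[7]=17
(3, 4): arr[3]=14 > arr[4]=7
(3, 6): arr[3]=14 > arr[6]=6
(4, 6): arr[4]=7 > arr[6]=6
(5, 6): arr[5]=14 > arr[6]=6

Total inversions: 10

The array has 10 inversion(s): (1,2), (1,3), (1,4), (1,5), (1,6), (1,7), (3,4), (3,6), (4,6), (5,6). Each pair (i,j) satisfies i < j and arr[i] > arr[j].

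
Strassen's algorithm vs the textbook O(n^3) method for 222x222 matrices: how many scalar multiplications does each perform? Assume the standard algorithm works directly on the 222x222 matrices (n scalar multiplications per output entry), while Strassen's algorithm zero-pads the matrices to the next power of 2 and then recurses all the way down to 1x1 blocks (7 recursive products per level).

Matrix multiplication for 222x222 matrices:

Strassen's algorithm requires power-of-2 dimensions. Pad 222x222 to 256x256 (next power of 2).

Standard algorithm: 222^3 = 10941048 multiplications
Strassen's algorithm: 7^(log2(256)) = 7^8 = 5764801 multiplications
Savings: 10941048 - 5764801 = 5176247 multiplications

Standard: 10941048 multiplications (222^3). Strassen: 5764801 multiplications (7^8, after padding to 256x256). Strassen reduces 8 recursive multiplications to 7 at each level.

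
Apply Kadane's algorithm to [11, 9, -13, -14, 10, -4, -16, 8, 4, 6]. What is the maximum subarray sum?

Using Kadane's algorithm on [11, 9, -13, -14, 10, -4, -16, 8, 4, 6]:

Scanning through the array:
Position 1 (value 9): max_ending_here = 20, max_so_far = 20
Position 2 (value -13): max_ending_here = 7, max_so_far = 20
Position 3 (value -14): max_ending_here = -7, max_so_far = 20
Position 4 (value 10): max_ending_here = 10, max_so_far = 20
Position 5 (value -4): max_ending_here = 6, max_so_far = 20
Position 6 (value -16): max_ending_here = -10, max_so_far = 20
Position 7 (value 8): max_ending_here = 8, max_so_far = 20
Position 8 (value 4): max_ending_here = 12, max_so_far = 20
Position 9 (value 6): max_ending_here = 18, max_so_far = 20

Maximum subarray: [11, 9]
Maximum sum: 20

The maximum subarray is [11, 9] with sum 20. This subarray runs from index 0 to index 1.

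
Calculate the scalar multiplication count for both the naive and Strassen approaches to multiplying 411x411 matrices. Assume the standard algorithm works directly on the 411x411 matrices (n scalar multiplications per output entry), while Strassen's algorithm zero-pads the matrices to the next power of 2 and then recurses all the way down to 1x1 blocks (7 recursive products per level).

Matrix multiplication for 411x411 matrices:

Strassen's algorithm requires power-of-2 dimensions. Pad 411x411 to 512x512 (next power of 2).

Standard algorithm: 411^3 = 69426531 multiplications
Strassen's algorithm: 7^(log2(512)) = 7^9 = 40353607 multiplications
Savings: 69426531 - 40353607 = 29072924 multiplications

Standard: 69426531 multiplications (411^3). Strassen: 40353607 multiplications (7^9, after padding to 512x512). Strassen reduces 8 recursive multiplications to 7 at each level.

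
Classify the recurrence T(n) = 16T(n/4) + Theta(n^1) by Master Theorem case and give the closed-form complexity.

Master Theorem for T(n) = 16T(n/4) + O(n^1):

a = 16, b = 4, c = 1
log_b(a) = log_4(16) = 2.0000

Case 1: c = 1 < log_4(16) = 2.0000
T(n) = O(n^(log_4 16)) = O(n^2)

For T(n) = 16T(n/4) + O(n^1): log_4(16) = 2.0000. This is Case 1 of the Master Theorem (c < log_b(a), work dominated by leaves), giving O(n^2).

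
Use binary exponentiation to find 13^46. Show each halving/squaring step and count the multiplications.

Computing 13^46 by squaring (build up from 13^1; each line after the first costs one multiplication):

13^1 = 13
13^2 = (13^1)^2 = 13^2 = 169
13^4 = (13^2)^2 = 169^2 = 28561
13^5 = 13 * 13^4 = 13 * 28561 = 371293
13^10 = (13^5)^2 = 371293^2 = 137858491849
13^11 = 13 * 13^10 = 13 * 137858491849 = 1792160394037
13^22 = (13^11)^2 = 1792160394037^2 = 3211838877954855105157369
13^23 = 13 * 13^22 = 13 * 3211838877954855105157369 = 41753905413413116367045797
13^46 = (13^23)^2 = 41753905413413116367045797^2 = 1743388617272249143997555461487119439669521095365209

Result: 1743388617272249143997555461487119439669521095365209
Multiplications needed: 8 (8 lines after 13^1)

13^46 = 1743388617272249143997555461487119439669521095365209. Using exponentiation by squaring, this requires 8 multiplications. The key idea: if the exponent is even, square the half-power; if odd, multiply by the base once.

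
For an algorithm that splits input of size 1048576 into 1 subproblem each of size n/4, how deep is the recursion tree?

For divide and conquer with division factor 4:

Problem sizes at each level:
Level 0: 1048576
Level 1: 262144
Level 2: 65536
Level 3: 16384
Level 4: 4096
Level 5: 1024
Level 6: 256
Level 7: 64
Level 8: 16
Level 9: 4
Level 10: 1

The root is level 0 and the size-1 base case is level 10 (the tree spans levels 0 through 10, i.e. 11 levels counting the root), so the depth is the number of divisions: log_4(1048576) = 10

The recursion tree depth is log_4(1048576) = 10. At each level, the problem size is divided by 4, so it takes 10 divisions to reduce to a base case of size 1. The algorithm makes 1 recursive call at each level.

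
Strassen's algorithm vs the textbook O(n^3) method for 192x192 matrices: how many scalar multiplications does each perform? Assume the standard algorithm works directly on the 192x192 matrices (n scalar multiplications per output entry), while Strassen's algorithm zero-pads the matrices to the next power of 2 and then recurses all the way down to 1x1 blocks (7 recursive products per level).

Matrix multiplication for 192x192 matrices:

Strassen's algorithm requires power-of-2 dimensions. Pad 192x192 to 256x256 (next power of 2).

Standard algorithm: 192^3 = 7077888 multiplications
Strassen's algorithm: 7^(log2(256)) = 7^8 = 5764801 multiplications
Savings: 7077888 - 5764801 = 1313087 multiplications

Standard: 7077888 multiplications (192^3). Strassen: 5764801 multiplications (7^8, after padding to 256x256). Strassen reduces 8 recursive multiplications to 7 at each level.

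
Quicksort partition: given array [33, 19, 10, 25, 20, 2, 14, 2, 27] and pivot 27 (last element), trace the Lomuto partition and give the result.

Lomuto partition with pivot = 27:

Initial array: [33, 19, 10, 25, 20, 2, 14, 2, 27]

arr[0]=33 > 27: no swap
arr[1]=19 <= 27: swap with position 0, array becomes [19, 33, 10, 25, 20, 2, 14, 2, 27]
arr[2]=10 <= 27: swap with position 1, array becomes [19, 10, 33, 25, 20, 2, 14, 2, 27]
arr[3]=25 <= 27: swap with position 2, array becomes [19, 10, 25, 33, 20, 2, 14, 2, 27]
arr[4]=20 <= 27: swap with position 3, array becomes [19, 10, 25, 20, 33, 2, 14, 2, 27]
arr[5]=2 <= 27: swap with position 4, array becomes [19, 10, 25, 20, 2, 33, 14, 2, 27]
arr[6]=14 <= 27: swap with position 5, array becomes [19, 10, 25, 20, 2, 14, 33, 2, 27]
arr[7]=2 <= 27: swap with position 6, array becomes [19, 10, 25, 20, 2, 14, 2, 33, 27]

Place pivot at position 7: [19, 10, 25, 20, 2, 14, 2, 27, 33]
Pivot position: 7

After partitioning with pivot 27, the array becomes [19, 10, 25, 20, 2, 14, 2, 27, 33]. The pivot is placed at index 7. All elements to the left of the pivot are <= 27, and all elements to the right are > 27.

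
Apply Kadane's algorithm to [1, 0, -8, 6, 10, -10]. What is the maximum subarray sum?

Using Kadane's algorithm on [1, 0, -8, 6, 10, -10]:

Scanning through the array:
Position 1 (value 0): max_ending_here = 1, max_so_far = 1
Position 2 (value -8): max_ending_here = -7, max_so_far = 1
Position 3 (value 6): max_ending_here = 6, max_so_far = 6
Position 4 (value 10): max_ending_here = 16, max_so_far = 16
Position 5 (value -10): max_ending_here = 6, max_so_far = 16

Maximum subarray: [6, 10]
Maximum sum: 16

The maximum subarray is [6, 10] with sum 16. This subarray runs from index 3 to index 4.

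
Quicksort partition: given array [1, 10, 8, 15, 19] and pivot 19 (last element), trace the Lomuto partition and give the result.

Lomuto partition with pivot = 19:

Initial array: [1, 10, 8, 15, 19]

arr[0]=1 <= 19: swap with position 0, array becomes [1, 10, 8, 15, 19]
arr[1]=10 <= 19: swap with position 1, array becomes [1, 10, 8, 15, 19]
arr[2]=8 <= 19: swap with position 2, array becomes [1, 10, 8, 15, 19]
arr[3]=15 <= 19: swap with position 3, array becomes [1, 10, 8, 15, 19]

Place pivot at position 4: [1, 10, 8, 15, 19]
Pivot position: 4

After partitioning with pivot 19, the array becomes [1, 10, 8, 15, 19]. The pivot is placed at index 4. All elements to the left of the pivot are <= 19, and all elements to the right are > 19.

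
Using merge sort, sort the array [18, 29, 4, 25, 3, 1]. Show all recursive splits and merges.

Merge sort trace:

Split: [18, 29, 4, 25, 3, 1] -> [18, 29, 4] and [25, 3, 1]
  Split: [18, 29, 4] -> [18] and [29, 4]
    Split: [29, 4] -> [29] and [4]
    Merge: [29] + [4] -> [4, 29]
  Merge: [18] + [4, 29] -> [4, 18, 29]
  Split: [25, 3, 1] -> [25] and [3, 1]
    Split: [3, 1] -> [3] and [1]
    Merge: [3] + [1] -> [1, 3]
  Merge: [25] + [1, 3] -> [1, 3, 25]
Merge: [4, 18, 29] + [1, 3, 25] -> [1, 3, 4, 18, 25, 29]

Final sorted array: [1, 3, 4, 18, 25, 29]

The merge sort proceeds by recursively splitting the array and merging sorted halves.
After all merges, the sorted array is [1, 3, 4, 18, 25, 29].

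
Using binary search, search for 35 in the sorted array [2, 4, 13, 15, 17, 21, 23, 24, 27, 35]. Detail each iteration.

Binary search for 35 in [2, 4, 13, 15, 17, 21, 23, 24, 27, 35]:

lo=0, hi=9, mid=4, arr[mid]=17 -> 17 < 35, search right half
lo=5, hi=9, mid=7, arr[mid]=24 -> 24 < 35, search right half
lo=8, hi=9, mid=8, arr[mid]=27 -> 27 < 35, search right half
lo=9, hi=9, mid=9, arr[mid]=35 -> Found target at index 9!

Binary search finds 35 at index 9 after 4 comparisons. The search repeatedly halves the search space by comparing with the middle element.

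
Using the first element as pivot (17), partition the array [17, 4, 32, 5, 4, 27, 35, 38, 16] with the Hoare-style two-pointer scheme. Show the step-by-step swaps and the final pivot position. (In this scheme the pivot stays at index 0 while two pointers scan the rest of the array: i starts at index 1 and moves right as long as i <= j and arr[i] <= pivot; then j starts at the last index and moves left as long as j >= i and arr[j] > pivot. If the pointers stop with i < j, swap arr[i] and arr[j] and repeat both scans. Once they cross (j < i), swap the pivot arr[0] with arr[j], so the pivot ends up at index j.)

Hoare-style two-pointer partition with pivot = 17:

Initial array: [17, 4, 32, 5, 4, 27, 35, 38, 16]

Pointers start at i = 1, j = 8.
i stops at index 2 (arr[2]=32 > 17), j stops at index 8 (arr[8]=16 <= 17): swap arr[2] and arr[8], array becomes [17, 4, 16, 5, 4, 27, 35, 38, 32]
i ends at 5, j ends at 4: the pointers have crossed (j < i), so scanning stops.

Swap pivot arr[0] with arr[4] to place pivot at position 4: [4, 4, 16, 5, 17, 27, 35, 38, 32]
Pivot position: 4

After partitioning with pivot 17, the array becomes [4, 4, 16, 5, 17, 27, 35, 38, 32]. The pivot is placed at index 4. All elements to the left of the pivot are <= 17, and all elements to the right are > 17.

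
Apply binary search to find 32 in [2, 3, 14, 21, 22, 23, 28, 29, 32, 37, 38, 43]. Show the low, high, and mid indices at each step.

Binary search for 32 in [2, 3, 14, 21, 22, 23, 28, 29, 32, 37, 38, 43]:

lo=0, hi=11, mid=5, arr[mid]=23 -> 23 < 32, search right half
lo=6, hi=11, mid=8, arr[mid]=32 -> Found target at index 8!

Binary search finds 32 at index 8 after 2 comparisons. The search repeatedly halves the search space by comparing with the middle element.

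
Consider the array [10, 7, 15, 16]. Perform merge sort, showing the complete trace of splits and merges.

Merge sort trace:

Split: [10, 7, 15, 16] -> [10, 7] and [15, 16]
  Split: [10, 7] -> [10] and [7]
  Merge: [10] + [7] -> [7, 10]
  Split: [15, 16] -> [15] and [16]
  Merge: [15] + [16] -> [15, 16]
Merge: [7, 10] + [15, 16] -> [7, 10, 15, 16]

Final sorted array: [7, 10, 15, 16]

The merge sort proceeds by recursively splitting the array and merging sorted halves.
After all merges, the sorted array is [7, 10, 15, 16].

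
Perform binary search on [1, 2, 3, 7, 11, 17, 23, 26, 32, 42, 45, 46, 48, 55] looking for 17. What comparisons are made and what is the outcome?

Binary search for 17 in [1, 2, 3, 7, 11, 17, 23, 26, 32, 42, 45, 46, 48, 55]:

lo=0, hi=13, mid=6, arr[mid]=23 -> 23 > 17, search left half
lo=0, hi=5, mid=2, arr[mid]=3 -> 3 < 17, search right half
lo=3, hi=5, mid=4, arr[mid]=11 -> 11 < 17, search right half
lo=5, hi=5, mid=5, arr[mid]=17 -> Found target at index 5!

Binary search finds 17 at index 5 after 4 comparisons. The search repeatedly halves the search space by comparing with the middle element.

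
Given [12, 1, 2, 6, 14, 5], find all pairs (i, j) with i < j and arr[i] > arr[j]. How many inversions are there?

Finding inversions in [12, 1, 2, 6, 14, 5]:

(0, 1): arr[0]=12 > arr[1]=1
(0, 2): arr[0]=12 > arr[2]=2
(0, 3): arr[0]=12 > arr[3]=6
(0, 5): arr[0]=12 > arr[5]=5
(3, 5): arr[3]=6 > arr[5]=5
(4, 5): arr[4]=14 > arr[5]=5

Total inversions: 6

The array has 6 inversion(s): (0,1), (0,2), (0,3), (0,5), (3,5), (4,5). Each pair (i,j) satisfies i < j and arr[i] > arr[j].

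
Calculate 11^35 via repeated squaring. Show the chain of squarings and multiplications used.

Computing 11^35 by squaring (build up from 11^1; each line after the first costs one multiplication):

11^1 = 11
11^2 = (11^1)^2 = 11^2 = 121
11^4 = (11^2)^2 = 121^2 = 14641
11^8 = (11^4)^2 = 14641^2 = 214358881
11^16 = (11^8)^2 = 214358881^2 = 45949729863572161
11^17 = 11 * 11^16 = 11 * 45949729863572161 = 505447028499293771
11^34 = (11^17)^2 = 505447028499293771^2 = 255476698618765889551019445759400441
11^35 = 11 * 11^34 = 11 * 255476698618765889551019445759400441 = 2810243684806424785061213903353404851

Result: 2810243684806424785061213903353404851
Multiplications needed: 7 (7 lines after 11^1)

11^35 = 2810243684806424785061213903353404851. Using exponentiation by squaring, this requires 7 multiplications. The key idea: if the exponent is even, square the half-power; if odd, multiply by the base once.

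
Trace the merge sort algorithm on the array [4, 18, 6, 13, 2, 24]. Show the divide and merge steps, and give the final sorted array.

Merge sort trace:

Split: [4, 18, 6, 13, 2, 24] -> [4, 18, 6] and [13, 2, 24]
  Split: [4, 18, 6] -> [4] and [18, 6]
    Split: [18, 6] -> [18] and [6]
    Merge: [18] + [6] -> [6, 18]
  Merge: [4] + [6, 18] -> [4, 6, 18]
  Split: [13, 2, 24] -> [13] and [2, 24]
    Split: [2, 24] -> [2] and [24]
    Merge: [2] + [24] -> [2, 24]
  Merge: [13] + [2, 24] -> [2, 13, 24]
Merge: [4, 6, 18] + [2, 13, 24] -> [2, 4, 6, 13, 18, 24]

Final sorted array: [2, 4, 6, 13, 18, 24]

The merge sort proceeds by recursively splitting the array and merging sorted halves.
After all merges, the sorted array is [2, 4, 6, 13, 18, 24].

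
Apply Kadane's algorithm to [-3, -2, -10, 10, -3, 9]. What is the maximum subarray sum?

Using Kadane's algorithm on [-3, -2, -10, 10, -3, 9]:

Scanning through the array:
Position 1 (value -2): max_ending_here = -2, max_so_far = -2
Position 2 (value -10): max_ending_here = -10, max_so_far = -2
Position 3 (value 10): max_ending_here = 10, max_so_far = 10
Position 4 (value -3): max_ending_here = 7, max_so_far = 10
Position 5 (value 9): max_ending_here = 16, max_so_far = 16

Maximum subarray: [10, -3, 9]
Maximum sum: 16

The maximum subarray is [10, -3, 9] with sum 16. This subarray runs from index 3 to index 5.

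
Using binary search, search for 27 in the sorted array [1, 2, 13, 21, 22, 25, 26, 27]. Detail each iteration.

Binary search for 27 in [1, 2, 13, 21, 22, 25, 26, 27]:

lo=0, hi=7, mid=3, arr[mid]=21 -> 21 < 27, search right half
lo=4, hi=7, mid=5, arr[mid]=25 -> 25 < 27, search right half
lo=6, hi=7, mid=6, arr[mid]=26 -> 26 < 27, search right half
lo=7, hi=7, mid=7, arr[mid]=27 -> Found target at index 7!

Binary search finds 27 at index 7 after 4 comparisons. The search repeatedly halves the search space by comparing with the middle element.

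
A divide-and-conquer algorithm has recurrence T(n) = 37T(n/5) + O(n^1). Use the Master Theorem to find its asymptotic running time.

Master Theorem for T(n) = 37T(n/5) + O(n^1):

a = 37, b = 5, c = 1
log_b(a) = log_5(37) = 2.2436

Case 1: c = 1 < log_5(37) = 2.2436
T(n) = O(n^(log_5 37))

For T(n) = 37T(n/5) + O(n^1): log_5(37) = 2.2436. This is Case 1 of the Master Theorem (c < log_b(a), work dominated by leaves), giving O(n^(log_5 37)).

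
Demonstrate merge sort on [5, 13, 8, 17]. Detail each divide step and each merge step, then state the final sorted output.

Merge sort trace:

Split: [5, 13, 8, 17] -> [5, 13] and [8, 17]
  Split: [5, 13] -> [5] and [13]
  Merge: [5] + [13] -> [5, 13]
  Split: [8, 17] -> [8] and [17]
  Merge: [8] + [17] -> [8, 17]
Merge: [5, 13] + [8, 17] -> [5, 8, 13, 17]

Final sorted array: [5, 8, 13, 17]

The merge sort proceeds by recursively splitting the array and merging sorted halves.
After all merges, the sorted array is [5, 8, 13, 17].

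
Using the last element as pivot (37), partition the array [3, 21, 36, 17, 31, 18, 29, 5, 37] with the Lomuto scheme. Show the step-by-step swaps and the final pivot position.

Lomuto partition with pivot = 37:

Initial array: [3, 21, 36, 17, 31, 18, 29, 5, 37]

arr[0]=3 <= 37: swap with position 0, array becomes [3, 21, 36, 17, 31, 18, 29, 5, 37]
arr[1]=21 <= 37: swap with position 1, array becomes [3, 21, 36, 17, 31, 18, 29, 5, 37]
arr[2]=36 <= 37: swap with position 2, array becomes [3, 21, 36, 17, 31, 18, 29, 5, 37]
arr[3]=17 <= 37: swap with position 3, array becomes [3, 21, 36, 17, 31, 18, 29, 5, 37]
arr[4]=31 <= 37: swap with position 4, array becomes [3, 21, 36, 17, 31, 18, 29, 5, 37]
arr[5]=18 <= 37: swap with position 5, array becomes [3, 21, 36, 17, 31, 18, 29, 5, 37]
arr[6]=29 <= 37: swap with position 6, array becomes [3, 21, 36, 17, 31, 18, 29, 5, 37]
arr[7]=5 <= 37: swap with position 7, array becomes [3, 21, 36, 17, 31, 18, 29, 5, 37]

Place pivot at position 8: [3, 21, 36, 17, 31, 18, 29, 5, 37]
Pivot position: 8

After partitioning with pivot 37, the array becomes [3, 21, 36, 17, 31, 18, 29, 5, 37]. The pivot is placed at index 8. All elements to the left of the pivot are <= 37, and all elements to the right are > 37.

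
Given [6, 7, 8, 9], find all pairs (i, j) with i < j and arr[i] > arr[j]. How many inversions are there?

Finding inversions in [6, 7, 8, 9]:


Total inversions: 0

The array has 0 inversions. It is already sorted.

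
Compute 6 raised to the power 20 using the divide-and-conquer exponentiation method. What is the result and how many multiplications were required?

Computing 6^20 by squaring (build up from 6^1; each line after the first costs one multiplication):

6^1 = 6
6^2 = (6^1)^2 = 6^2 = 36
6^4 = (6^2)^2 = 36^2 = 1296
6^5 = 6 * 6^4 = 6 * 1296 = 7776
6^10 = (6^5)^2 = 7776^2 = 60466176
6^20 = (6^10)^2 = 60466176^2 = 3656158440062976

Result: 3656158440062976
Multiplications needed: 5 (5 lines after 6^1)

6^20 = 3656158440062976. Using exponentiation by squaring, this requires 5 multiplications. The key idea: if the exponent is even, square the half-power; if odd, multiply by the base once.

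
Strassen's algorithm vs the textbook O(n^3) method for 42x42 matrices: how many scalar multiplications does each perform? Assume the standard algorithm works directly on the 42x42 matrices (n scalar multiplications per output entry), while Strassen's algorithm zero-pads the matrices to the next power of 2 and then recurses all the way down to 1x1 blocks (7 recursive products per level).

Matrix multiplication for 42x42 matrices:

Strassen's algorithm requires power-of-2 dimensions. Pad 42x42 to 64x64 (next power of 2).

Standard algorithm: 42^3 = 74088 multiplications
Strassen's algorithm: 7^(log2(64)) = 7^6 = 117649 multiplications
Difference: 74088 - 117649 = -43561 (Strassen uses MORE here due to padding overhead — for small or just-over-power-of-2 n, padding can outweigh the per-level savings)

Standard: 74088 multiplications (42^3). Strassen: 117649 multiplications (7^6, after padding to 64x64). Strassen reduces 8 recursive multiplications to 7 at each level.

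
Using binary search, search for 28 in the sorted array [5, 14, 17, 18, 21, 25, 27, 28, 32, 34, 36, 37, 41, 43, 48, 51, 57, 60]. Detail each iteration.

Binary search for 28 in [5, 14, 17, 18, 21, 25, 27, 28, 32, 34, 36, 37, 41, 43, 48, 51, 57, 60]:

lo=0, hi=17, mid=8, arr[mid]=32 -> 32 > 28, search left half
lo=0, hi=7, mid=3, arr[mid]=18 -> 18 < 28, search right half
lo=4, hi=7, mid=5, arr[mid]=25 -> 25 < 28, search right half
lo=6, hi=7, mid=6, arr[mid]=27 -> 27 < 28, search right half
lo=7, hi=7, mid=7, arr[mid]=28 -> Found target at index 7!

Binary search finds 28 at index 7 after 5 comparisons. The search repeatedly halves the search space by comparing with the middle element.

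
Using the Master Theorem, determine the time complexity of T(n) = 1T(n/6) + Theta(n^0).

Master Theorem for T(n) = 1T(n/6) + O(n^0):

a = 1, b = 6, c = 0
log_b(a) = log_6(1) = 0.0000

Case 2: c = 0 = log_6(1) = 0.0000
T(n) = O(n^0 log n) = O(log n)

For T(n) = 1T(n/6) + O(n^0): log_6(1) = 0.0000. This is Case 2 of the Master Theorem (c = log_b(a), equal work at all levels), giving O(log n).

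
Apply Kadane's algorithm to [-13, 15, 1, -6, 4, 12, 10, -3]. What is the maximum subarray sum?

Using Kadane's algorithm on [-13, 15, 1, -6, 4, 12, 10, -3]:

Scanning through the array:
Position 1 (value 15): max_ending_here = 15, max_so_far = 15
Position 2 (value 1): max_ending_here = 16, max_so_far = 16
Position 3 (value -6): max_ending_here = 10, max_so_far = 16
Position 4 (value 4): max_ending_here = 14, max_so_far = 16
Position 5 (value 12): max_ending_here = 26, max_so_far = 26
Position 6 (value 10): max_ending_here = 36, max_so_far = 36
Position 7 (value -3): max_ending_here = 33, max_so_far = 36

Maximum subarray: [15, 1, -6, 4, 12, 10]
Maximum sum: 36

The maximum subarray is [15, 1, -6, 4, 12, 10] with sum 36. This subarray runs from index 1 to index 6.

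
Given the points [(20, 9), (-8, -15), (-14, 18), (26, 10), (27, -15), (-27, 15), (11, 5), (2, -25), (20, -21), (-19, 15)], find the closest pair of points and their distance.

Computing all pairwise distances among 10 points:

d((20, 9), (-8, -15)) = 36.8782
d((20, 9), (-14, 18)) = 35.171
d((20, 9), (26, 10)) = 6.0828
d((20, 9), (27, -15)) = 25.0
d((20, 9), (-27, 15)) = 47.3814
d((20, 9), (11, 5)) = 9.8489
d((20, 9), (2, -25)) = 38.4708
d((20, 9), (20, -21)) = 30.0
d((20, 9), (-19, 15)) = 39.4588
d((-8, -15), (-14, 18)) = 33.541
d((-8, -15), (26, 10)) = 42.2019
d((-8, -15), (27, -15)) = 35.0
d((-8, -15), (-27, 15)) = 35.5106
d((-8, -15), (11, 5)) = 27.5862
d((-8, -15), (2, -25)) = 14.1421
d((-8, -15), (20, -21)) = 28.6356
d((-8, -15), (-19, 15)) = 31.9531
d((-14, 18), (26, 10)) = 40.7922
d((-14, 18), (27, -15)) = 52.6308
d((-14, 18), (-27, 15)) = 13.3417
d((-14, 18), (11, 5)) = 28.178
d((-14, 18), (2, -25)) = 45.8803
d((-14, 18), (20, -21)) = 51.7397
d((-14, 18), (-19, 15)) = 5.831 <-- minimum
d((26, 10), (27, -15)) = 25.02
d((26, 10), (-27, 15)) = 53.2353
d((26, 10), (11, 5)) = 15.8114
d((26, 10), (2, -25)) = 42.4382
d((26, 10), (20, -21)) = 31.5753
d((26, 10), (-19, 15)) = 45.2769
d((27, -15), (-27, 15)) = 61.7738
d((27, -15), (11, 5)) = 25.6125
d((27, -15), (2, -25)) = 26.9258
d((27, -15), (20, -21)) = 9.2195
d((27, -15), (-19, 15)) = 54.9181
d((-27, 15), (11, 5)) = 39.2938
d((-27, 15), (2, -25)) = 49.4065
d((-27, 15), (20, -21)) = 59.203
d((-27, 15), (-19, 15)) = 8.0
d((11, 5), (2, -25)) = 31.3209
d((11, 5), (20, -21)) = 27.5136
d((11, 5), (-19, 15)) = 31.6228
d((2, -25), (20, -21)) = 18.4391
d((2, -25), (-19, 15)) = 45.1774
d((20, -21), (-19, 15)) = 53.0754

Closest pair: (-14, 18) and (-19, 15) with distance 5.831

The closest pair is (-14, 18) and (-19, 15) with Euclidean distance 5.831. For 10 points, brute-force pairwise comparison is shown above. For large n, the divide-and-conquer algorithm (sort by x, recurse on halves, check the dividing strip) achieves O(n log n).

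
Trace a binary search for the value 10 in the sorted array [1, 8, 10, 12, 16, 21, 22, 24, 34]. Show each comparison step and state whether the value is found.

Binary search for 10 in [1, 8, 10, 12, 16, 21, 22, 24, 34]:

lo=0, hi=8, mid=4, arr[mid]=16 -> 16 > 10, search left half
lo=0, hi=3, mid=1, arr[mid]=8 -> 8 < 10, search right half
lo=2, hi=3, mid=2, arr[mid]=10 -> Found target at index 2!

Binary search finds 10 at index 2 after 3 comparisons. The search repeatedly halves the search space by comparing with the middle element.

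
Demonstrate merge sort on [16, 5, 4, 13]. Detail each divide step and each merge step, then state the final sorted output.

Merge sort trace:

Split: [16, 5, 4, 13] -> [16, 5] and [4, 13]
  Split: [16, 5] -> [16] and [5]
  Merge: [16] + [5] -> [5, 16]
  Split: [4, 13] -> [4] and [13]
  Merge: [4] + [13] -> [4, 13]
Merge: [5, 16] + [4, 13] -> [4, 5, 13, 16]

Final sorted array: [4, 5, 13, 16]

The merge sort proceeds by recursively splitting the array and merging sorted halves.
After all merges, the sorted array is [4, 5, 13, 16].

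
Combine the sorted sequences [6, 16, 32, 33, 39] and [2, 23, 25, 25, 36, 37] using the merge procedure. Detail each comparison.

Merging process:

Compare 6 vs 2: take 2 from right. Merged: [2]
Compare 6 vs 23: take 6 from left. Merged: [2, 6]
Compare 16 vs 23: take 16 from left. Merged: [2, 6, 16]
Compare 32 vs 23: take 23 from right. Merged: [2, 6, 16, 23]
Compare 32 vs 25: take 25 from right. Merged: [2, 6, 16, 23, 25]
Compare 32 vs 25: take 25 from right. Merged: [2, 6, 16, 23, 25, 25]
Compare 32 vs 36: take 32 from left. Merged: [2, 6, 16, 23, 25, 25, 32]
Compare 33 vs 36: take 33 from left. Merged: [2, 6, 16, 23, 25, 25, 32, 33]
Compare 39 vs 36: take 36 from right. Merged: [2, 6, 16, 23, 25, 25, 32, 33, 36]
Compare 39 vs 37: take 37 from right. Merged: [2, 6, 16, 23, 25, 25, 32, 33, 36, 37]
Append remaining from left: [39]. Merged: [2, 6, 16, 23, 25, 25, 32, 33, 36, 37, 39]

Final merged array: [2, 6, 16, 23, 25, 25, 32, 33, 36, 37, 39]
Total comparisons: 10

The merged array is [2, 6, 16, 23, 25, 25, 32, 33, 36, 37, 39], requiring 10 comparisons. The merge step runs in O(n) time where n is the total number of elements.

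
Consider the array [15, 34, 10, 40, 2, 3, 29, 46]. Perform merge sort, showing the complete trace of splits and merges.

Merge sort trace:

Split: [15, 34, 10, 40, 2, 3, 29, 46] -> [15, 34, 10, 40] and [2, 3, 29, 46]
  Split: [15, 34, 10, 40] -> [15, 34] and [10, 40]
    Split: [15, 34] -> [15] and [34]
    Merge: [15] + [34] -> [15, 34]
    Split: [10, 40] -> [10] and [40]
    Merge: [10] + [40] -> [10, 40]
  Merge: [15, 34] + [10, 40] -> [10, 15, 34, 40]
  Split: [2, 3, 29, 46] -> [2, 3] and [29, 46]
    Split: [2, 3] -> [2] and [3]
    Merge: [2] + [3] -> [2, 3]
    Split: [29, 46] -> [29] and [46]
    Merge: [29] + [46] -> [29, 46]
  Merge: [2, 3] + [29, 46] -> [2, 3, 29, 46]
Merge: [10, 15, 34, 40] + [2, 3, 29, 46] -> [2, 3, 10, 15, 29, 34, 40, 46]

Final sorted array: [2, 3, 10, 15, 29, 34, 40, 46]

The merge sort proceeds by recursively splitting the array and merging sorted halves.
After all merges, the sorted array is [2, 3, 10, 15, 29, 34, 40, 46].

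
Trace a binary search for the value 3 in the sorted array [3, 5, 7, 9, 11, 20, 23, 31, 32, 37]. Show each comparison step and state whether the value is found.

Binary search for 3 in [3, 5, 7, 9, 11, 20, 23, 31, 32, 37]:

lo=0, hi=9, mid=4, arr[mid]=11 -> 11 > 3, search left half
lo=0, hi=3, mid=1, arr[mid]=5 -> 5 > 3, search left half
lo=0, hi=0, mid=0, arr[mid]=3 -> Found target at index 0!

Binary search finds 3 at index 0 after 3 comparisons. The search repeatedly halves the search space by comparing with the middle element.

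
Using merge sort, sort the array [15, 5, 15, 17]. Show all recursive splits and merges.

Merge sort trace:

Split: [15, 5, 15, 17] -> [15, 5] and [15, 17]
  Split: [15, 5] -> [15] and [5]
  Merge: [15] + [5] -> [5, 15]
  Split: [15, 17] -> [15] and [17]
  Merge: [15] + [17] -> [15, 17]
Merge: [5, 15] + [15, 17] -> [5, 15, 15, 17]

Final sorted array: [5, 15, 15, 17]

The merge sort proceeds by recursively splitting the array and merging sorted halves.
After all merges, the sorted array is [5, 15, 15, 17].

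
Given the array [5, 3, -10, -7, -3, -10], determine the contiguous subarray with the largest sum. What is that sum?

Using Kadane's algorithm on [5, 3, -10, -7, -3, -10]:

Scanning through the array:
Position 1 (value 3): max_ending_here = 8, max_so_far = 8
Position 2 (value -10): max_ending_here = -2, max_so_far = 8
Position 3 (value -7): max_ending_here = -7, max_so_far = 8
Position 4 (value -3): max_ending_here = -3, max_so_far = 8
Position 5 (value -10): max_ending_here = -10, max_so_far = 8

Maximum subarray: [5, 3]
Maximum sum: 8

The maximum subarray is [5, 3] with sum 8. This subarray runs from index 0 to index 1.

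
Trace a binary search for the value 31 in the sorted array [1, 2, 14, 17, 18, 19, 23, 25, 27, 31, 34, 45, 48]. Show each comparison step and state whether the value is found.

Binary search for 31 in [1, 2, 14, 17, 18, 19, 23, 25, 27, 31, 34, 45, 48]:

lo=0, hi=12, mid=6, arr[mid]=23 -> 23 < 31, search right half
lo=7, hi=12, mid=9, arr[mid]=31 -> Found target at index 9!

Binary search finds 31 at index 9 after 2 comparisons. The search repeatedly halves the search space by comparing with the middle element.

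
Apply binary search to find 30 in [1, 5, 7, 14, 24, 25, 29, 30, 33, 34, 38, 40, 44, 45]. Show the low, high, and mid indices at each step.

Binary search for 30 in [1, 5, 7, 14, 24, 25, 29, 30, 33, 34, 38, 40, 44, 45]:

lo=0, hi=13, mid=6, arr[mid]=29 -> 29 < 30, search right half
lo=7, hi=13, mid=10, arr[mid]=38 -> 38 > 30, search left half
lo=7, hi=9, mid=8, arr[mid]=33 -> 33 > 30, search left half
lo=7, hi=7, mid=7, arr[mid]=30 -> Found target at index 7!

Binary search finds 30 at index 7 after 4 comparisons. The search repeatedly halves the search space by comparing with the middle element.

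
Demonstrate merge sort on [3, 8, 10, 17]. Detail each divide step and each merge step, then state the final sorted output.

Merge sort trace:

Split: [3, 8, 10, 17] -> [3, 8] and [10, 17]
  Split: [3, 8] -> [3] and [8]
  Merge: [3] + [8] -> [3, 8]
  Split: [10, 17] -> [10] and [17]
  Merge: [10] + [17] -> [10, 17]
Merge: [3, 8] + [10, 17] -> [3, 8, 10, 17]

Final sorted array: [3, 8, 10, 17]

The merge sort proceeds by recursively splitting the array and merging sorted halves.
After all merges, the sorted array is [3, 8, 10, 17].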